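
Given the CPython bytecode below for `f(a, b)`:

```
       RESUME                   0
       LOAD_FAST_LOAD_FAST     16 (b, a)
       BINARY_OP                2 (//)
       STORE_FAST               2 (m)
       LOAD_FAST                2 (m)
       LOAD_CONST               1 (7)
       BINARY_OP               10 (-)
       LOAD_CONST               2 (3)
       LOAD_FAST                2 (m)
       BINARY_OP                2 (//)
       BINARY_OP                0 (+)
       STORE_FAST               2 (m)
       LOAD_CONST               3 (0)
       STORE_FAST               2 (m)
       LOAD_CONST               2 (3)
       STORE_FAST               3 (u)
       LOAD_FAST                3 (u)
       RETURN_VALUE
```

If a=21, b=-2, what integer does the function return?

3

LOAD_FAST_LOAD_FAST b,a → push -2,21. Stack: [-2, 21]
BINARY_OP // → -2 // 21 = -1. Stack: [-1]
STORE_FAST m → m=-1. Stack: []
LOAD_FAST m → push -1. Stack: [-1]
LOAD_CONST → push 7. Stack: [-1, 7]
BINARY_OP - → -1 - 7 = -8. Stack: [-8]
LOAD_CONST → push 3. Stack: [-8, 3]
LOAD_FAST m → push -1. Stack: [-8, 3, -1]
BINARY_OP // → 3 // -1 = -3. Stack: [-8, -3]
BINARY_OP + → -8 + -3 = -11. Stack: [-11]
STORE_FAST m → m=-11. Stack: []
LOAD_CONST → push 0. Stack: [0]
STORE_FAST m → m=0. Stack: []
LOAD_CONST → push 3. Stack: [3]
STORE_FAST u → u=3. Stack: []
LOAD_FAST u → push 3. Stack: [3]
RETURN_VALUE → return 3.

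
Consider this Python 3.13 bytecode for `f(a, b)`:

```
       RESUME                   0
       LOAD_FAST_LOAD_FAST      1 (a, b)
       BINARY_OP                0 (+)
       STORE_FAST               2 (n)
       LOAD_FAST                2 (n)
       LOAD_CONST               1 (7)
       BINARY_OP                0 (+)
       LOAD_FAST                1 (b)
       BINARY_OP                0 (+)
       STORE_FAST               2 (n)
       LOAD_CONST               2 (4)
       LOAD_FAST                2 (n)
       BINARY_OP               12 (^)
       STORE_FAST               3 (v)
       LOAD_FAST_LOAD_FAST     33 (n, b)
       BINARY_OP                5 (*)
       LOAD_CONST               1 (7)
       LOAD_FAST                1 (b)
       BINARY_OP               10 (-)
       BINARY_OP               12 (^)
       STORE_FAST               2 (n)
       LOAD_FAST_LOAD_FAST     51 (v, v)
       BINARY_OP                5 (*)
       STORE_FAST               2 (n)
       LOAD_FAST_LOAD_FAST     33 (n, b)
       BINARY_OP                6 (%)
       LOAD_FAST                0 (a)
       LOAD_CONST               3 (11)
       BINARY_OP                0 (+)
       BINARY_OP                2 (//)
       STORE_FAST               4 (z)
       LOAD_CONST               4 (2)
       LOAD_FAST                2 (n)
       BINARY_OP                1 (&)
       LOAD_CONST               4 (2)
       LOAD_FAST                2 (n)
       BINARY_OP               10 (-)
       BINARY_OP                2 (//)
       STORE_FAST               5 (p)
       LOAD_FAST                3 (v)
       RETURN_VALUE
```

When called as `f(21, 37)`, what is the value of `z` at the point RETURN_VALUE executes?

0

LOAD_FAST_LOAD_FAST a,b → push 21,37. Stack: [21, 37]
BINARY_OP + → 21 + 37 = 58. Stack: [58]
STORE_FAST n → n=58. Stack: []
LOAD_FAST n → push 58. Stack: [58]
LOAD_CONST → push 7. Stack: [58, 7]
BINARY_OP + → 58 + 7 = 65. Stack: [65]
LOAD_FAST b → push 37. Stack: [65, 37]
BINARY_OP + → 65 + 37 = 102. Stack: [102]
STORE_FAST n → n=102. Stack: []
LOAD_CONST → push 4. Stack: [4]
LOAD_FAST n → push 102. Stack: [4, 102]
BINARY_OP ^ → 4 ^ 102 = 98. Stack: [98]
STORE_FAST v → v=98. Stack: []
LOAD_FAST_LOAD_FAST n,b → push 102,37. Stack: [102, 37]
BINARY_OP * → 102 * 37 = 3774. Stack: [3774]
LOAD_CONST → push 7. Stack: [3774, 7]
LOAD_FAST b → push 37. Stack: [3774, 7, 37]
BINARY_OP - → 7 - 37 = -30. Stack: [3774, -30]
BINARY_OP ^ → 3774 ^ -30 = -3748. Stack: [-3748]
STORE_FAST n → n=-3748. Stack: []
LOAD_FAST_LOAD_FAST v,v → push 98,98. Stack: [98, 98]
BINARY_OP * → 98 * 98 = 9604. Stack: [9604]
STORE_FAST n → n=9604. Stack: []
LOAD_FAST_LOAD_FAST n,b → push 9604,37. Stack: [9604, 37]
BINARY_OP % → 9604 % 37 = 21. Stack: [21]
LOAD_FAST a → push 21. Stack: [21, 21]
LOAD_CONST → push 11. Stack: [21, 21, 11]
BINARY_OP + → 21 + 11 = 32. Stack: [21, 32]
BINARY_OP // → 21 // 32 = 0. Stack: [0]
STORE_FAST z → z=0. Stack: []
LOAD_CONST → push 2. Stack: [2]
LOAD_FAST n → push 9604. Stack: [2, 9604]
BINARY_OP & → 2 & 9604 = 0. Stack: [0]
LOAD_CONST → push 2. Stack: [0, 2]
LOAD_FAST n → push 9604. Stack: [0, 2, 9604]
BINARY_OP - → 2 - 9604 = -9602. Stack: [0, -9602]
BINARY_OP // → 0 // -9602 = 0. Stack: [0]
STORE_FAST p → p=0. Stack: []
LOAD_FAST v → push 98. Stack: [98]
RETURN_VALUE → return 98.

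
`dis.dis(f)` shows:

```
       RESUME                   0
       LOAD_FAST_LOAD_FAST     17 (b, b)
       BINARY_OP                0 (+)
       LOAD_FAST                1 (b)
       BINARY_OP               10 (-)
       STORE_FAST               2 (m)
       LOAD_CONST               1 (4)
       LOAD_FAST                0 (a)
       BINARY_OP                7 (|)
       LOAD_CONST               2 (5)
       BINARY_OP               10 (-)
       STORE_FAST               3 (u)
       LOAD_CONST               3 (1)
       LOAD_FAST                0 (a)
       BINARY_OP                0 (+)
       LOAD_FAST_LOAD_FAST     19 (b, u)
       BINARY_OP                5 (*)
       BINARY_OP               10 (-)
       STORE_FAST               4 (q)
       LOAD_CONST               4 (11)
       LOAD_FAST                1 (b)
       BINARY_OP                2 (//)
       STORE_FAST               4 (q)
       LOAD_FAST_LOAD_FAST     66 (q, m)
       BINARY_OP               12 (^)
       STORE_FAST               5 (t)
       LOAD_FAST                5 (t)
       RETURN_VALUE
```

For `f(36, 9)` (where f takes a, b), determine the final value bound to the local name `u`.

LOAD_FAST_LOAD_FAST b,b → push 9,9. Stack: [9, 9]
BINARY_OP + → 9 + 9 = 18. Stack: [18]
LOAD_FAST b → push 9. Stack: [18, 9]
BINARY_OP - → 18 - 9 = 9. Stack: [9]
STORE_FAST m → m=9. Stack: []
LOAD_CONST → push 4. Stack: [4]
LOAD_FAST a → push 36. Stack: [4, 36]
BINARY_OP | → 4 | 36 = 36. Stack: [36]
LOAD_CONST → push 5. Stack: [36, 5]
BINARY_OP - → 36 - 5 = 31. Stack: [31]
STORE_FAST u → u=31. Stack: []
LOAD_CONST → push 1. Stack: [1]
LOAD_FAST a → push 36. Stack: [1, 36]
BINARY_OP + → 1 + 36 = 37. Stack: [37]
LOAD_FAST_LOAD_FAST b,u → push 9,31. Stack: [37, 9, 31]
BINARY_OP * → 9 * 31 = 279. Stack: [37, 279]
BINARY_OP - → 37 - 279 = -242. Stack: [-242]
STORE_FAST q → q=-242. Stack: []
LOAD_CONST → push 11. Stack: [11]
LOAD_FAST b → push 9. Stack: [11, 9]
BINARY_OP // → 11 // 9 = 1. Stack: [1]
STORE_FAST q → q=1. Stack: []
LOAD_FAST_LOAD_FAST q,m → push 1,9. Stack: [1, 9]
BINARY_OP ^ → 1 ^ 9 = 8. Stack: [8]
STORE_FAST t → t=8. Stack: []
LOAD_FAST t → push 8. Stack: [8]
RETURN_VALUE → return 8.

31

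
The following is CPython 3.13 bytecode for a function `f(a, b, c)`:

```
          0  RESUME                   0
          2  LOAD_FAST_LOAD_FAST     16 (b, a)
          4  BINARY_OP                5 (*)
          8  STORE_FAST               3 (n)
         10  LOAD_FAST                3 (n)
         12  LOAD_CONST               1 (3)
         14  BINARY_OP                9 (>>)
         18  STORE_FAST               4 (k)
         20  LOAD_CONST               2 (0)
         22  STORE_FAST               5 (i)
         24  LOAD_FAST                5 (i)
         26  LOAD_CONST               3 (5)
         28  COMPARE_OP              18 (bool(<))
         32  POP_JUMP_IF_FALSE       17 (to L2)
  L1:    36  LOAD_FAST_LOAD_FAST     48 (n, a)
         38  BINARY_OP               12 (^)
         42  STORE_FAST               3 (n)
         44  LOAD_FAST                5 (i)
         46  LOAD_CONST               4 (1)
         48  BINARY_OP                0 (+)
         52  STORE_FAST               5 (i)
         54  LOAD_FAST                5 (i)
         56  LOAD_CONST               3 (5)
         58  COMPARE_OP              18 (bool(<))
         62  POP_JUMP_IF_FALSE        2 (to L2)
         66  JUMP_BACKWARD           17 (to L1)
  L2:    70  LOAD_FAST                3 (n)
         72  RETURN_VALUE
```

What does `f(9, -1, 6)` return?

-2

LOAD_FAST_LOAD_FAST b,a → push -1,9
BINARY_OP * → -1 * 9 = -9
STORE_FAST n → n=-9
LOAD_FAST n → push -9
LOAD_CONST → push 3
BINARY_OP >> → -9 >> 3 = -2
STORE_FAST k → k=-2
LOAD_CONST → push 0
STORE_FAST i → i=0
LOAD_FAST i → push 0
LOAD_CONST → push 5
COMPARE_OP bool(<) → 0 vs 5 = True
POP_JUMP_IF_FALSE → pop True; no jump
LOAD_FAST_LOAD_FAST n,a → push -9,9
BINARY_OP ^ → -9 ^ 9 = -2
STORE_FAST n → n=-2
LOAD_FAST i → push 0
LOAD_CONST → push 1
BINARY_OP + → 0 + 1 = 1
STORE_FAST i → i=1
LOAD_FAST i → push 1
LOAD_CONST → push 5
COMPARE_OP bool(<) → 1 vs 5 = True
POP_JUMP_IF_FALSE → pop True; no jump
LOAD_FAST_LOAD_FAST n,a → push -2,9
BINARY_OP ^ → -2 ^ 9 = -9
STORE_FAST n → n=-9
LOAD_FAST i → push 1
LOAD_CONST → push 1
BINARY_OP + → 1 + 1 = 2
STORE_FAST i → i=2
LOAD_FAST i → push 2
LOAD_CONST → push 5
COMPARE_OP bool(<) → 2 vs 5 = True
POP_JUMP_IF_FALSE → pop True; no jump
LOAD_FAST_LOAD_FAST n,a → push -9,9
BINARY_OP ^ → -9 ^ 9 = -2
STORE_FAST n → n=-2
LOAD_FAST i → push 2
LOAD_CONST → push 1
BINARY_OP + → 2 + 1 = 3
STORE_FAST i → i=3
LOAD_FAST i → push 3
LOAD_CONST → push 5
COMPARE_OP bool(<) → 3 vs 5 = True
POP_JUMP_IF_FALSE → pop True; no jump
LOAD_FAST_LOAD_FAST n,a → push -2,9
BINARY_OP ^ → -2 ^ 9 = -9
STORE_FAST n → n=-9
LOAD_FAST i → push 3
LOAD_CONST → push 1
BINARY_OP + → 3 + 1 = 4
STORE_FAST i → i=4
LOAD_FAST i → push 4
LOAD_CONST → push 5
COMPARE_OP bool(<) → 4 vs 5 = True
POP_JUMP_IF_FALSE → pop True; no jump
LOAD_FAST_LOAD_FAST n,a → push -9,9
BINARY_OP ^ → -9 ^ 9 = -2
STORE_FAST n → n=-2
LOAD_FAST i → push 4
LOAD_CONST → push 1
BINARY_OP + → 4 + 1 = 5
STORE_FAST i → i=5
LOAD_FAST i → push 5
LOAD_CONST → push 5
COMPARE_OP bool(<) → 5 vs 5 = False
POP_JUMP_IF_FALSE → pop False; jump
LOAD_FAST n → push -2
RETURN_VALUE → return -2.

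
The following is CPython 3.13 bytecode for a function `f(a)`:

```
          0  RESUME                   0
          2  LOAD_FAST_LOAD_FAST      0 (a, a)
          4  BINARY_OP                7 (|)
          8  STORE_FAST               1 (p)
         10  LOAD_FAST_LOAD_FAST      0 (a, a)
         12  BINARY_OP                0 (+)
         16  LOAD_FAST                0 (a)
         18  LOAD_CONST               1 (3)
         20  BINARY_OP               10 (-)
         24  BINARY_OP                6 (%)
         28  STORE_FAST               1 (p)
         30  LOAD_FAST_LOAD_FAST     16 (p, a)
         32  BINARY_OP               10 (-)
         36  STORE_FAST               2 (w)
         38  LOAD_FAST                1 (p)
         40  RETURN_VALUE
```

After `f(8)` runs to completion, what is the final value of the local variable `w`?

LOAD_FAST_LOAD_FAST a,a → push 8,8. Stack: [8, 8]
BINARY_OP | → 8 | 8 = 8. Stack: [8]
STORE_FAST p → p=8. Stack: []
LOAD_FAST_LOAD_FAST a,a → push 8,8. Stack: [8, 8]
BINARY_OP + → 8 + 8 = 16. Stack: [16]
LOAD_FAST a → push 8. Stack: [16, 8]
LOAD_CONST → push 3. Stack: [16, 8, 3]
BINARY_OP - → 8 - 3 = 5. Stack: [16, 5]
BINARY_OP % → 16 % 5 = 1. Stack: [1]
STORE_FAST p → p=1. Stack: []
LOAD_FAST_LOAD_FAST p,a → push 1,8. Stack: [1, 8]
BINARY_OP - → 1 - 8 = -7. Stack: [-7]
STORE_FAST w → w=-7. Stack: []
LOAD_FAST p → push 1. Stack: [1]
RETURN_VALUE → return 1.

-7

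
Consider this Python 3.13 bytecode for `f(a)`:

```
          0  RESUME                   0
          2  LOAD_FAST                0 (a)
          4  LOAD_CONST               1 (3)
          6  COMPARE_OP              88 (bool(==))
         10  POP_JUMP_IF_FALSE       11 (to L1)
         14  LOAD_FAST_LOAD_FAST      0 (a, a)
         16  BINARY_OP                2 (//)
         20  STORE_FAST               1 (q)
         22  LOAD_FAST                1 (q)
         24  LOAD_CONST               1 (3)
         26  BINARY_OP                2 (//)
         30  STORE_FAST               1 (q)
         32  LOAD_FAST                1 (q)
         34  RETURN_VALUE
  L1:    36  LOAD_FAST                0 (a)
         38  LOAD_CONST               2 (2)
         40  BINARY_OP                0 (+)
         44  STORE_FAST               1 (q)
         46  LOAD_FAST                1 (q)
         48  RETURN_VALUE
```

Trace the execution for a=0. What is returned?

LOAD_FAST a → push 0. Stack: [0]
LOAD_CONST → push 3. Stack: [0, 3]
COMPARE_OP bool(==) → 0 vs 3 = False. Stack: [False]
POP_JUMP_IF_FALSE → pop False; jump. Stack: []
LOAD_FAST a → push 0. Stack: [0]
LOAD_CONST → push 2. Stack: [0, 2]
BINARY_OP + → 0 + 2 = 2. Stack: [2]
STORE_FAST q → q=2. Stack: []
LOAD_FAST q → push 2. Stack: [2]
RETURN_VALUE → return 2.

2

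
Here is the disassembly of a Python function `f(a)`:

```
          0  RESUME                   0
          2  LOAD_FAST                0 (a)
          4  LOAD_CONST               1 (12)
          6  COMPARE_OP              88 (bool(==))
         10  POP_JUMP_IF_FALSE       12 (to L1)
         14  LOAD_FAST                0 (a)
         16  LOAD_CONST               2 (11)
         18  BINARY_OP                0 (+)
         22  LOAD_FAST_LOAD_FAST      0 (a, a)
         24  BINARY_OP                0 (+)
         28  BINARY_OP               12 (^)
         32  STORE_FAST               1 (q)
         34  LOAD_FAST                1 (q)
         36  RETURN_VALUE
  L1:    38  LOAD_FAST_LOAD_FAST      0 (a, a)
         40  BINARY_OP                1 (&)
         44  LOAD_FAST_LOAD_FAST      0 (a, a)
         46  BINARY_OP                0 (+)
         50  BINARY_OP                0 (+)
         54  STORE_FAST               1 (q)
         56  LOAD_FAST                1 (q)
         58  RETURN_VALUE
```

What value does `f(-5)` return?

LOAD_FAST a → push -5. Stack: [-5]
LOAD_CONST → push 12. Stack: [-5, 12]
COMPARE_OP bool(==) → -5 vs 12 = False. Stack: [False]
POP_JUMP_IF_FALSE → pop False; jump. Stack: []
LOAD_FAST_LOAD_FAST a,a → push -5,-5. Stack: [-5, -5]
BINARY_OP & → -5 & -5 = -5. Stack: [-5]
LOAD_FAST_LOAD_FAST a,a → push -5,-5. Stack: [-5, -5, -5]
BINARY_OP + → -5 + -5 = -10. Stack: [-5, -10]
BINARY_OP + → -5 + -10 = -15. Stack: [-15]
STORE_FAST q → q=-15. Stack: []
LOAD_FAST q → push -15. Stack: [-15]
RETURN_VALUE → return -15.

-15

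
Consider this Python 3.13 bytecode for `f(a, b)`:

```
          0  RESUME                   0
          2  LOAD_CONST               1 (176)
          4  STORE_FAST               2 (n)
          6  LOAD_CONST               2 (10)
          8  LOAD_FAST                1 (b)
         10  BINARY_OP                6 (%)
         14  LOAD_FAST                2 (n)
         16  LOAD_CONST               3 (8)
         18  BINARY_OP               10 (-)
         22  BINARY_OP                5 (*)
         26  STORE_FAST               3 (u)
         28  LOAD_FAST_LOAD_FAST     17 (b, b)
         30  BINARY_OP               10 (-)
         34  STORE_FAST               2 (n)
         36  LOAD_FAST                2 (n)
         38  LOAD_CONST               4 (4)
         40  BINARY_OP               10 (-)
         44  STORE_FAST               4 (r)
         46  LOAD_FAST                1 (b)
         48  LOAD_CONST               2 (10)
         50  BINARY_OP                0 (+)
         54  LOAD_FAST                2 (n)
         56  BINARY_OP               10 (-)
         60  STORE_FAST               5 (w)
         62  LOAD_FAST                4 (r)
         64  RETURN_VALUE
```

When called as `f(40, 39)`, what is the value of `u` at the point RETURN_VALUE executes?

1680

LOAD_CONST → push 176. Stack: [176]
STORE_FAST n → n=176. Stack: []
LOAD_CONST → push 10. Stack: [10]
LOAD_FAST b → push 39. Stack: [10, 39]
BINARY_OP % → 10 % 39 = 10. Stack: [10]
LOAD_FAST n → push 176. Stack: [10, 176]
LOAD_CONST → push 8. Stack: [10, 176, 8]
BINARY_OP - → 176 - 8 = 168. Stack: [10, 168]
BINARY_OP * → 10 * 168 = 1680. Stack: [1680]
STORE_FAST u → u=1680. Stack: []
LOAD_FAST_LOAD_FAST b,b → push 39,39. Stack: [39, 39]
BINARY_OP - → 39 - 39 = 0. Stack: [0]
STORE_FAST n → n=0. Stack: []
LOAD_FAST n → push 0. Stack: [0]
LOAD_CONST → push 4. Stack: [0, 4]
BINARY_OP - → 0 - 4 = -4. Stack: [-4]
STORE_FAST r → r=-4. Stack: []
LOAD_FAST b → push 39. Stack: [39]
LOAD_CONST → push 10. Stack: [39, 10]
BINARY_OP + → 39 + 10 = 49. Stack: [49]
LOAD_FAST n → push 0. Stack: [49, 0]
BINARY_OP - → 49 - 0 = 49. Stack: [49]
STORE_FAST w → w=49. Stack: []
LOAD_FAST r → push -4. Stack: [-4]
RETURN_VALUE → return -4.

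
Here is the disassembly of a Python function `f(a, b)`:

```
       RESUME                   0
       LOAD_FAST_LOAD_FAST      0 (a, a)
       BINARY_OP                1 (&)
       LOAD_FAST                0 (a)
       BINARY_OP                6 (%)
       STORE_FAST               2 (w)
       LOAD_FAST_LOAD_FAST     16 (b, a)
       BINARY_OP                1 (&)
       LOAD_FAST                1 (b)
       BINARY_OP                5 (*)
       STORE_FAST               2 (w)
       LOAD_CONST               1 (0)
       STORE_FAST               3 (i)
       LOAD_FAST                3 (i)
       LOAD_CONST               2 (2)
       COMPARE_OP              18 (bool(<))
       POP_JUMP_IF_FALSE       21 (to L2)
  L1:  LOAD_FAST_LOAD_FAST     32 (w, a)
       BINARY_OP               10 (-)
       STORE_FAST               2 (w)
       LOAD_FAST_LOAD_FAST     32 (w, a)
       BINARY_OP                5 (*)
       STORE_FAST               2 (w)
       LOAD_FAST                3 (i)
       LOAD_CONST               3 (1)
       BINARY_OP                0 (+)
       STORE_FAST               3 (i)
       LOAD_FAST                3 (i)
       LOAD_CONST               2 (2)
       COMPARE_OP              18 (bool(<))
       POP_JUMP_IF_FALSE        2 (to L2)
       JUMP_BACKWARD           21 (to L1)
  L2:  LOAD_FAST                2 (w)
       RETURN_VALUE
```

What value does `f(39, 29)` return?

LOAD_FAST_LOAD_FAST a,a → push 39,39. Stack: [39, 39]
BINARY_OP & → 39 & 39 = 39. Stack: [39]
LOAD_FAST a → push 39. Stack: [39, 39]
BINARY_OP % → 39 % 39 = 0. Stack: [0]
STORE_FAST w → w=0. Stack: []
LOAD_FAST_LOAD_FAST b,a → push 29,39. Stack: [29, 39]
BINARY_OP & → 29 & 39 = 5. Stack: [5]
LOAD_FAST b → push 29. Stack: [5, 29]
BINARY_OP * → 5 * 29 = 145. Stack: [145]
STORE_FAST w → w=145. Stack: []
LOAD_CONST → push 0. Stack: [0]
STORE_FAST i → i=0. Stack: []
LOAD_FAST i → push 0. Stack: [0]
LOAD_CONST → push 2. Stack: [0, 2]
COMPARE_OP bool(<) → 0 vs 2 = True. Stack: [True]
POP_JUMP_IF_FALSE → pop True; no jump. Stack: []
LOAD_FAST_LOAD_FAST w,a → push 145,39. Stack: [145, 39]
BINARY_OP - → 145 - 39 = 106. Stack: [106]
STORE_FAST w → w=106. Stack: []
LOAD_FAST_LOAD_FAST w,a → push 106,39. Stack: [106, 39]
BINARY_OP * → 106 * 39 = 4134. Stack: [4134]
STORE_FAST w → w=4134. Stack: []
LOAD_FAST i → push 0. Stack: [0]
LOAD_CONST → push 1. Stack: [0, 1]
BINARY_OP + → 0 + 1 = 1. Stack: [1]
STORE_FAST i → i=1. Stack: []
LOAD_FAST i → push 1. Stack: [1]
LOAD_CONST → push 2. Stack: [1, 2]
COMPARE_OP bool(<) → 1 vs 2 = True. Stack: [True]
POP_JUMP_IF_FALSE → pop True; no jump. Stack: []
LOAD_FAST_LOAD_FAST w,a → push 4134,39. Stack: [4134, 39]
BINARY_OP - → 4134 - 39 = 4095. Stack: [4095]
STORE_FAST w → w=4095. Stack: []
LOAD_FAST_LOAD_FAST w,a → push 4095,39. Stack: [4095, 39]
BINARY_OP * → 4095 * 39 = 159705. Stack: [159705]
STORE_FAST w → w=159705. Stack: []
LOAD_FAST i → push 1. Stack: [1]
LOAD_CONST → push 1. Stack: [1, 1]
BINARY_OP + → 1 + 1 = 2. Stack: [2]
STORE_FAST i → i=2. Stack: []
LOAD_FAST i → push 2. Stack: [2]
LOAD_CONST → push 2. Stack: [2, 2]
COMPARE_OP bool(<) → 2 vs 2 = False. Stack: [False]
POP_JUMP_IF_FALSE → pop False; jump. Stack: []
LOAD_FAST w → push 159705. Stack: [159705]
RETURN_VALUE → return 159705.

159705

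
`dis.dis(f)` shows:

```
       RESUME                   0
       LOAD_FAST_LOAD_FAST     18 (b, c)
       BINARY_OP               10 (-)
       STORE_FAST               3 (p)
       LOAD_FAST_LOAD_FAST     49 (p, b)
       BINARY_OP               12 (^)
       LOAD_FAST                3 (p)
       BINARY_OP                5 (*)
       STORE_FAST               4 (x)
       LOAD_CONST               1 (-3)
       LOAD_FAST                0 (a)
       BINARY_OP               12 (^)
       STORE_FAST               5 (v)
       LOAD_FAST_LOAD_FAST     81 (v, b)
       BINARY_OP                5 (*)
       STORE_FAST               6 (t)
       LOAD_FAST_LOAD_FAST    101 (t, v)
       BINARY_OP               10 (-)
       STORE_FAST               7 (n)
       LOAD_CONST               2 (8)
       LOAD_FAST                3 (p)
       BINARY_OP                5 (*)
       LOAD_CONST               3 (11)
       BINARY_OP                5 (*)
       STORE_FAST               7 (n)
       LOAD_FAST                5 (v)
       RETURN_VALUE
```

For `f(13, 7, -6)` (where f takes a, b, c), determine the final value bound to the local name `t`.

-112

LOAD_FAST_LOAD_FAST b,c → push 7,-6. Stack: [7, -6]
BINARY_OP - → 7 - -6 = 13. Stack: [13]
STORE_FAST p → p=13. Stack: []
LOAD_FAST_LOAD_FAST p,b → push 13,7. Stack: [13, 7]
BINARY_OP ^ → 13 ^ 7 = 10. Stack: [10]
LOAD_FAST p → push 13. Stack: [10, 13]
BINARY_OP * → 10 * 13 = 130. Stack: [130]
STORE_FAST x → x=130. Stack: []
LOAD_CONST → push -3. Stack: [-3]
LOAD_FAST a → push 13. Stack: [-3, 13]
BINARY_OP ^ → -3 ^ 13 = -16. Stack: [-16]
STORE_FAST v → v=-16. Stack: []
LOAD_FAST_LOAD_FAST v,b → push -16,7. Stack: [-16, 7]
BINARY_OP * → -16 * 7 = -112. Stack: [-112]
STORE_FAST t → t=-112. Stack: []
LOAD_FAST_LOAD_FAST t,v → push -112,-16. Stack: [-112, -16]
BINARY_OP - → -112 - -16 = -96. Stack: [-96]
STORE_FAST n → n=-96. Stack: []
LOAD_CONST → push 8. Stack: [8]
LOAD_FAST p → push 13. Stack: [8, 13]
BINARY_OP * → 8 * 13 = 104. Stack: [104]
LOAD_CONST → push 11. Stack: [104, 11]
BINARY_OP * → 104 * 11 = 1144. Stack: [1144]
STORE_FAST n → n=1144. Stack: []
LOAD_FAST v → push -16. Stack: [-16]
RETURN_VALUE → return -16.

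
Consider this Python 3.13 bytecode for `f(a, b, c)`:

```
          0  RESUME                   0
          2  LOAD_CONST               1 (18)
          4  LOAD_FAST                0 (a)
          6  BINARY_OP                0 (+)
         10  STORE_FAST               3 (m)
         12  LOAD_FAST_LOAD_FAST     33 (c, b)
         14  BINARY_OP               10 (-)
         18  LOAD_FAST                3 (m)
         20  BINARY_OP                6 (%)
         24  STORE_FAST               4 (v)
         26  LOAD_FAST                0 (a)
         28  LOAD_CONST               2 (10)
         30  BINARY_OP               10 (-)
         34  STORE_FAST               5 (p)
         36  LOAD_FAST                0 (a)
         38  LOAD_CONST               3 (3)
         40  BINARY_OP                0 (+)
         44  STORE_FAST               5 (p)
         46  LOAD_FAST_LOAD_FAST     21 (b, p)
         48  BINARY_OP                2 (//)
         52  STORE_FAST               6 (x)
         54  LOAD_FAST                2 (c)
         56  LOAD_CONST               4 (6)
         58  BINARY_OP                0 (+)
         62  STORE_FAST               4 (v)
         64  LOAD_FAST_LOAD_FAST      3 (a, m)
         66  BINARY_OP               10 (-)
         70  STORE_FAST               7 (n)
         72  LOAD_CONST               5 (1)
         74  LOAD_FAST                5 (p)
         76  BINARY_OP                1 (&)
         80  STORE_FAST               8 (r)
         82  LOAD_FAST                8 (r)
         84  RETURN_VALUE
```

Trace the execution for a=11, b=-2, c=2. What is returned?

0

LOAD_CONST → push 18. Stack: [18]
LOAD_FAST a → push 11. Stack: [18, 11]
BINARY_OP + → 18 + 11 = 29. Stack: [29]
STORE_FAST m → m=29. Stack: []
LOAD_FAST_LOAD_FAST c,b → push 2,-2. Stack: [2, -2]
BINARY_OP - → 2 - -2 = 4. Stack: [4]
LOAD_FAST m → push 29. Stack: [4, 29]
BINARY_OP % → 4 % 29 = 4. Stack: [4]
STORE_FAST v → v=4. Stack: []
LOAD_FAST a → push 11. Stack: [11]
LOAD_CONST → push 10. Stack: [11, 10]
BINARY_OP - → 11 - 10 = 1. Stack: [1]
STORE_FAST p → p=1. Stack: []
LOAD_FAST a → push 11. Stack: [11]
LOAD_CONST → push 3. Stack: [11, 3]
BINARY_OP + → 11 + 3 = 14. Stack: [14]
STORE_FAST p → p=14. Stack: []
LOAD_FAST_LOAD_FAST b,p → push -2,14. Stack: [-2, 14]
BINARY_OP // → -2 // 14 = -1. Stack: [-1]
STORE_FAST x → x=-1. Stack: []
LOAD_FAST c → push 2. Stack: [2]
LOAD_CONST → push 6. Stack: [2, 6]
BINARY_OP + → 2 + 6 = 8. Stack: [8]
STORE_FAST v → v=8. Stack: []
LOAD_FAST_LOAD_FAST a,m → push 11,29. Stack: [11, 29]
BINARY_OP - → 11 - 29 = -18. Stack: [-18]
STORE_FAST n → n=-18. Stack: []
LOAD_CONST → push 1. Stack: [1]
LOAD_FAST p → push 14. Stack: [1, 14]
BINARY_OP & → 1 & 14 = 0. Stack: [0]
STORE_FAST r → r=0. Stack: []
LOAD_FAST r → push 0. Stack: [0]
RETURN_VALUE → return 0.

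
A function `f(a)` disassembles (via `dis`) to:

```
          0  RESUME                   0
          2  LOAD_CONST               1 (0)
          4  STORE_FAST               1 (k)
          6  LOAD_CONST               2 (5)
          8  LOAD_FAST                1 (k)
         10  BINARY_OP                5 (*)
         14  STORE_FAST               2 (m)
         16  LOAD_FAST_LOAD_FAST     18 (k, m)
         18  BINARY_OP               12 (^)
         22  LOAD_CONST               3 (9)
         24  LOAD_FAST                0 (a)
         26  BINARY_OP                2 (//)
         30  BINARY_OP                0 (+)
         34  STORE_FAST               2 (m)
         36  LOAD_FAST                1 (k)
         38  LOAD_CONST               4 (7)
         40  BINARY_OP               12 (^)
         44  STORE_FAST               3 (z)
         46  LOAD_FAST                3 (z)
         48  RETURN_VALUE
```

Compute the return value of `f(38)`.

LOAD_CONST → push 0. Stack: [0]
STORE_FAST k → k=0. Stack: []
LOAD_CONST → push 5. Stack: [5]
LOAD_FAST k → push 0. Stack: [5, 0]
BINARY_OP * → 5 * 0 = 0. Stack: [0]
STORE_FAST m → m=0. Stack: []
LOAD_FAST_LOAD_FAST k,m → push 0,0. Stack: [0, 0]
BINARY_OP ^ → 0 ^ 0 = 0. Stack: [0]
LOAD_CONST → push 9. Stack: [0, 9]
LOAD_FAST a → push 38. Stack: [0, 9, 38]
BINARY_OP // → 9 // 38 = 0. Stack: [0, 0]
BINARY_OP + → 0 + 0 = 0. Stack: [0]
STORE_FAST m → m=0. Stack: []
LOAD_FAST k → push 0. Stack: [0]
LOAD_CONST → push 7. Stack: [0, 7]
BINARY_OP ^ → 0 ^ 7 = 7. Stack: [7]
STORE_FAST z → z=7. Stack: []
LOAD_FAST z → push 7. Stack: [7]
RETURN_VALUE → return 7.

7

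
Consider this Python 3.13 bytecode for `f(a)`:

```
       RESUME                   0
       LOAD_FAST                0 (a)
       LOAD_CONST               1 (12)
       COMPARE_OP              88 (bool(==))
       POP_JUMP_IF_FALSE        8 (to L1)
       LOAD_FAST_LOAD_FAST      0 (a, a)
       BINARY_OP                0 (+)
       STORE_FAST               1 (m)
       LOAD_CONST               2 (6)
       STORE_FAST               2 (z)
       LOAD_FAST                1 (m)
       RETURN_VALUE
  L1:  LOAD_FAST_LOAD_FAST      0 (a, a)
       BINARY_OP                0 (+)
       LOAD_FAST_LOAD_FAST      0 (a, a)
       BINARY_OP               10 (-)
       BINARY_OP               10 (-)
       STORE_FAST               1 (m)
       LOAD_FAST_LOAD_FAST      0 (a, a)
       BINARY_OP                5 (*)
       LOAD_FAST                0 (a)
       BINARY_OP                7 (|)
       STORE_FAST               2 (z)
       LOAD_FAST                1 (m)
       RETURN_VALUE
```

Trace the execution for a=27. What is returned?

LOAD_FAST a → push 27. Stack: [27]
LOAD_CONST → push 12. Stack: [27, 12]
COMPARE_OP bool(==) → 27 vs 12 = False. Stack: [False]
POP_JUMP_IF_FALSE → pop False; jump. Stack: []
LOAD_FAST_LOAD_FAST a,a → push 27,27. Stack: [27, 27]
BINARY_OP + → 27 + 27 = 54. Stack: [54]
LOAD_FAST_LOAD_FAST a,a → push 27,27. Stack: [54, 27, 27]
BINARY_OP - → 27 - 27 = 0. Stack: [54, 0]
BINARY_OP - → 54 - 0 = 54. Stack: [54]
STORE_FAST m → m=54. Stack: []
LOAD_FAST_LOAD_FAST a,a → push 27,27. Stack: [27, 27]
BINARY_OP * → 27 * 27 = 729. Stack: [729]
LOAD_FAST a → push 27. Stack: [729, 27]
BINARY_OP | → 729 | 27 = 731. Stack: [731]
STORE_FAST z → z=731. Stack: []
LOAD_FAST m → push 54. Stack: [54]
RETURN_VALUE → return 54.

54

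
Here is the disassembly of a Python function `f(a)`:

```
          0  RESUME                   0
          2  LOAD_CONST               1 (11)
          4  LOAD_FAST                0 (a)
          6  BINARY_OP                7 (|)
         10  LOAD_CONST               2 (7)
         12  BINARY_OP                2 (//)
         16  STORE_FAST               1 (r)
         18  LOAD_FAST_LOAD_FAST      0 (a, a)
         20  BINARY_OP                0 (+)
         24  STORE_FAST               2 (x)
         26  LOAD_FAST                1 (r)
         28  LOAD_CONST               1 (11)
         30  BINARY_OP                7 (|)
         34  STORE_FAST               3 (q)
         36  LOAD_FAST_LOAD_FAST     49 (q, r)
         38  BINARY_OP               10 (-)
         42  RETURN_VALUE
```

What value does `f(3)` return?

LOAD_CONST → push 11. Stack: [11]
LOAD_FAST a → push 3. Stack: [11, 3]
BINARY_OP | → 11 | 3 = 11. Stack: [11]
LOAD_CONST → push 7. Stack: [11, 7]
BINARY_OP // → 11 // 7 = 1. Stack: [1]
STORE_FAST r → r=1. Stack: []
LOAD_FAST_LOAD_FAST a,a → push 3,3. Stack: [3, 3]
BINARY_OP + → 3 + 3 = 6. Stack: [6]
STORE_FAST x → x=6. Stack: []
LOAD_FAST r → push 1. Stack: [1]
LOAD_CONST → push 11. Stack: [1, 11]
BINARY_OP | → 1 | 11 = 11. Stack: [11]
STORE_FAST q → q=11. Stack: []
LOAD_FAST_LOAD_FAST q,r → push 11,1. Stack: [11, 1]
BINARY_OP - → 11 - 1 = 10. Stack: [10]
RETURN_VALUE → return 10.

10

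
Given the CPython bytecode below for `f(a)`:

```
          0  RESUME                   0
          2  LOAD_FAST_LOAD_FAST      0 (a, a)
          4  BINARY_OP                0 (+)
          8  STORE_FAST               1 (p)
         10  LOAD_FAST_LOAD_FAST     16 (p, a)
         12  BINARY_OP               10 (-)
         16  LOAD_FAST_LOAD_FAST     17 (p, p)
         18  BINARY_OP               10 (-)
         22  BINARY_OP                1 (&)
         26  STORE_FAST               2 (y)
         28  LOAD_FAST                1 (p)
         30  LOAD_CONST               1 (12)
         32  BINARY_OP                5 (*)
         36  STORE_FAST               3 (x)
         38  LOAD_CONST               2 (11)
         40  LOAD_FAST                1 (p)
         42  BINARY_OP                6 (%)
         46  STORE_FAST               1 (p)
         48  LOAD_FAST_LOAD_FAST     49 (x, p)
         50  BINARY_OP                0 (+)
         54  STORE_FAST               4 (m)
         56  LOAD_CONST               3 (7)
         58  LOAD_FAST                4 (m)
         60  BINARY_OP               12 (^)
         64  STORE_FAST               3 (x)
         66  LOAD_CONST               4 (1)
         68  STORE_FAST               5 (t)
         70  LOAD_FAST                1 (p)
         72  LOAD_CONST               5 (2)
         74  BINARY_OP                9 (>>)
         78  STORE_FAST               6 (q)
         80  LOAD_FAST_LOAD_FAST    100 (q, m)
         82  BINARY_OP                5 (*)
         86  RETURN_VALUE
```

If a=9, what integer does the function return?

454

LOAD_FAST_LOAD_FAST a,a → push 9,9. Stack: [9, 9]
BINARY_OP + → 9 + 9 = 18. Stack: [18]
STORE_FAST p → p=18. Stack: []
LOAD_FAST_LOAD_FAST p,a → push 18,9. Stack: [18, 9]
BINARY_OP - → 18 - 9 = 9. Stack: [9]
LOAD_FAST_LOAD_FAST p,p → push 18,18. Stack: [9, 18, 18]
BINARY_OP - → 18 - 18 = 0. Stack: [9, 0]
BINARY_OP & → 9 & 0 = 0. Stack: [0]
STORE_FAST y → y=0. Stack: []
LOAD_FAST p → push 18. Stack: [18]
LOAD_CONST → push 12. Stack: [18, 12]
BINARY_OP * → 18 * 12 = 216. Stack: [216]
STORE_FAST x → x=216. Stack: []
LOAD_CONST → push 11. Stack: [11]
LOAD_FAST p → push 18. Stack: [11, 18]
BINARY_OP % → 11 % 18 = 11. Stack: [11]
STORE_FAST p → p=11. Stack: []
LOAD_FAST_LOAD_FAST x,p → push 216,11. Stack: [216, 11]
BINARY_OP + → 216 + 11 = 227. Stack: [227]
STORE_FAST m → m=227. Stack: []
LOAD_CONST → push 7. Stack: [7]
LOAD_FAST m → push 227. Stack: [7, 227]
BINARY_OP ^ → 7 ^ 227 = 228. Stack: [228]
STORE_FAST x → x=228. Stack: []
LOAD_CONST → push 1. Stack: [1]
STORE_FAST t → t=1. Stack: []
LOAD_FAST p → push 11. Stack: [11]
LOAD_CONST → push 2. Stack: [11, 2]
BINARY_OP >> → 11 >> 2 = 2. Stack: [2]
STORE_FAST q → q=2. Stack: []
LOAD_FAST_LOAD_FAST q,m → push 2,227. Stack: [2, 227]
BINARY_OP * → 2 * 227 = 454. Stack: [454]
RETURN_VALUE → return 454.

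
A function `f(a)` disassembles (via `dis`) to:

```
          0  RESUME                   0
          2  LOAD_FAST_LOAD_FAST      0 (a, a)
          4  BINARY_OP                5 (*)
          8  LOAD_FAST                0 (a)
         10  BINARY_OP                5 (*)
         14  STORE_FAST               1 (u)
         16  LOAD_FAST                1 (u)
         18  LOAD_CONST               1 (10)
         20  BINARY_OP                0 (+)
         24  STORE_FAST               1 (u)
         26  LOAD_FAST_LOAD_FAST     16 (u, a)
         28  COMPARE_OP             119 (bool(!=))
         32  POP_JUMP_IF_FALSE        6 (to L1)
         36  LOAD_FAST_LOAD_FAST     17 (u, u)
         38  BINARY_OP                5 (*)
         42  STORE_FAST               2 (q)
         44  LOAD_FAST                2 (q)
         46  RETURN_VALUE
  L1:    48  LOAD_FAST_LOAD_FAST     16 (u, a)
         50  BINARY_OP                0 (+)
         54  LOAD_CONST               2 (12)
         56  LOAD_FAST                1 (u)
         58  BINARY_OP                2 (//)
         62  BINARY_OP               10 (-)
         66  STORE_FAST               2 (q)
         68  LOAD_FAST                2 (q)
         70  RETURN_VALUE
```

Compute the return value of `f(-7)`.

LOAD_FAST_LOAD_FAST a,a → push -7,-7. Stack: [-7, -7]
BINARY_OP * → -7 * -7 = 49. Stack: [49]
LOAD_FAST a → push -7. Stack: [49, -7]
BINARY_OP * → 49 * -7 = -343. Stack: [-343]
STORE_FAST u → u=-343. Stack: []
LOAD_FAST u → push -343. Stack: [-343]
LOAD_CONST → push 10. Stack: [-343, 10]
BINARY_OP + → -343 + 10 = -333. Stack: [-333]
STORE_FAST u → u=-333. Stack: []
LOAD_FAST_LOAD_FAST u,a → push -333,-7. Stack: [-333, -7]
COMPARE_OP bool(!=) → -333 vs -7 = True. Stack: [True]
POP_JUMP_IF_FALSE → pop True; no jump. Stack: []
LOAD_FAST_LOAD_FAST u,u → push -333,-333. Stack: [-333, -333]
BINARY_OP * → -333 * -333 = 110889. Stack: [110889]
STORE_FAST q → q=110889. Stack: []
LOAD_FAST q → push 110889. Stack: [110889]
RETURN_VALUE → return 110889.

110889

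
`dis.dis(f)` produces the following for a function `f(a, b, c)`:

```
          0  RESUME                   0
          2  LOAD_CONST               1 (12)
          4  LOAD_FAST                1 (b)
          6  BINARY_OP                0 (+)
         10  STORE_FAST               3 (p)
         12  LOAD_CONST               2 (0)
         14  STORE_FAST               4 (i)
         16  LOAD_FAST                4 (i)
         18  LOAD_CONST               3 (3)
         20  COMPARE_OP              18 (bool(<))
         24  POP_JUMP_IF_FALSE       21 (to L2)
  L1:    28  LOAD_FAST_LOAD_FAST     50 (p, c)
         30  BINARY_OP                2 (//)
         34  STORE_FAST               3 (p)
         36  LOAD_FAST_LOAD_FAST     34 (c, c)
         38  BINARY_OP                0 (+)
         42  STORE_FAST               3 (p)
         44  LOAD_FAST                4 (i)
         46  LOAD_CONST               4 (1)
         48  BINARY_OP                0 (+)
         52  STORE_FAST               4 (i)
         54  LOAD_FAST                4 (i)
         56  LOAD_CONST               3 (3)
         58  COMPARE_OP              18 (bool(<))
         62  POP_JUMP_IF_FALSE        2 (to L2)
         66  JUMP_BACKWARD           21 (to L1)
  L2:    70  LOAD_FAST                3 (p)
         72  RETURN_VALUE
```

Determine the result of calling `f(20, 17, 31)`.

LOAD_CONST → push 12. Stack: [12]
LOAD_FAST b → push 17. Stack: [12, 17]
BINARY_OP + → 12 + 17 = 29. Stack: [29]
STORE_FAST p → p=29. Stack: []
LOAD_CONST → push 0. Stack: [0]
STORE_FAST i → i=0. Stack: []
LOAD_FAST i → push 0. Stack: [0]
LOAD_CONST → push 3. Stack: [0, 3]
COMPARE_OP bool(<) → 0 vs 3 = True. Stack: [True]
POP_JUMP_IF_FALSE → pop True; no jump. Stack: []
LOAD_FAST_LOAD_FAST p,c → push 29,31. Stack: [29, 31]
BINARY_OP // → 29 // 31 = 0. Stack: [0]
STORE_FAST p → p=0. Stack: []
LOAD_FAST_LOAD_FAST c,c → push 31,31. Stack: [31, 31]
BINARY_OP + → 31 + 31 = 62. Stack: [62]
STORE_FAST p → p=62. Stack: []
LOAD_FAST i → push 0. Stack: [0]
LOAD_CONST → push 1. Stack: [0, 1]
BINARY_OP + → 0 + 1 = 1. Stack: [1]
STORE_FAST i → i=1. Stack: []
LOAD_FAST i → push 1. Stack: [1]
LOAD_CONST → push 3. Stack: [1, 3]
COMPARE_OP bool(<) → 1 vs 3 = True. Stack: [True]
POP_JUMP_IF_FALSE → pop True; no jump. Stack: []
LOAD_FAST_LOAD_FAST p,c → push 62,31. Stack: [62, 31]
BINARY_OP // → 62 // 31 = 2. Stack: [2]
STORE_FAST p → p=2. Stack: []
LOAD_FAST_LOAD_FAST c,c → push 31,31. Stack: [31, 31]
BINARY_OP + → 31 + 31 = 62. Stack: [62]
STORE_FAST p → p=62. Stack: []
LOAD_FAST i → push 1. Stack: [1]
LOAD_CONST → push 1. Stack: [1, 1]
BINARY_OP + → 1 + 1 = 2. Stack: [2]
STORE_FAST i → i=2. Stack: []
LOAD_FAST i → push 2. Stack: [2]
LOAD_CONST → push 3. Stack: [2, 3]
COMPARE_OP bool(<) → 2 vs 3 = True. Stack: [True]
POP_JUMP_IF_FALSE → pop True; no jump. Stack: []
LOAD_FAST_LOAD_FAST p,c → push 62,31. Stack: [62, 31]
BINARY_OP // → 62 // 31 = 2. Stack: [2]
STORE_FAST p → p=2. Stack: []
LOAD_FAST_LOAD_FAST c,c → push 31,31. Stack: [31, 31]
BINARY_OP + → 31 + 31 = 62. Stack: [62]
STORE_FAST p → p=62. Stack: []
LOAD_FAST i → push 2. Stack: [2]
LOAD_CONST → push 1. Stack: [2, 1]
BINARY_OP + → 2 + 1 = 3. Stack: [3]
STORE_FAST i → i=3. Stack: []
LOAD_FAST i → push 3. Stack: [3]
LOAD_CONST → push 3. Stack: [3, 3]
COMPARE_OP bool(<) → 3 vs 3 = False. Stack: [False]
POP_JUMP_IF_FALSE → pop False; jump. Stack: []
LOAD_FAST p → push 62. Stack: [62]
RETURN_VALUE → return 62.

62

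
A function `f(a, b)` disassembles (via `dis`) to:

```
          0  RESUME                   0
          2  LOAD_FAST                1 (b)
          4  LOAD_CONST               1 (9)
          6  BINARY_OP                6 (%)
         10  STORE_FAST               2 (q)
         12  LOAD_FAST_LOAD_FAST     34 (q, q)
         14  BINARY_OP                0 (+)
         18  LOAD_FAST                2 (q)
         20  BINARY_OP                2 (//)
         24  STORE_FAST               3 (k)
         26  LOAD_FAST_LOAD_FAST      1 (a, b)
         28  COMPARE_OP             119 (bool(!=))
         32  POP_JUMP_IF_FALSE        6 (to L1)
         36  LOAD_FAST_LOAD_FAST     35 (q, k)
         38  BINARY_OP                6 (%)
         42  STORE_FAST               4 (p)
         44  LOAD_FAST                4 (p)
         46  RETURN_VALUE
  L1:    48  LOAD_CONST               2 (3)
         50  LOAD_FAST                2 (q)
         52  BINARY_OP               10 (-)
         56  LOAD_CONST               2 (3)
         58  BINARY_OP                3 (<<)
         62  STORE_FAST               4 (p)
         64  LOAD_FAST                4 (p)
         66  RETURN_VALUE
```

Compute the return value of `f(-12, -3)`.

LOAD_FAST b → push -3. Stack: [-3]
LOAD_CONST → push 9. Stack: [-3, 9]
BINARY_OP % → -3 % 9 = 6. Stack: [6]
STORE_FAST q → q=6. Stack: []
LOAD_FAST_LOAD_FAST q,q → push 6,6. Stack: [6, 6]
BINARY_OP + → 6 + 6 = 12. Stack: [12]
LOAD_FAST q → push 6. Stack: [12, 6]
BINARY_OP // → 12 // 6 = 2. Stack: [2]
STORE_FAST k → k=2. Stack: []
LOAD_FAST_LOAD_FAST a,b → push -12,-3. Stack: [-12, -3]
COMPARE_OP bool(!=) → -12 vs -3 = True. Stack: [True]
POP_JUMP_IF_FALSE → pop True; no jump. Stack: []
LOAD_FAST_LOAD_FAST q,k → push 6,2. Stack: [6, 2]
BINARY_OP % → 6 % 2 = 0. Stack: [0]
STORE_FAST p → p=0. Stack: []
LOAD_FAST p → push 0. Stack: [0]
RETURN_VALUE → return 0.

0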